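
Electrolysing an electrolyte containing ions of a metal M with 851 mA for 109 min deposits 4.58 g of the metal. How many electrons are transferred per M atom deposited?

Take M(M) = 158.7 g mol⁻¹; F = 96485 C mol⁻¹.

2

Q = I·t = 0.8510 A × 6540.0 s = 5566 C, so n(e⁻) = 5566/96485 = 0.05768 mol.
n(M) deposited = 4.58 / 158.7 = 0.02886 mol.
Electrons per atom = n(e⁻)/n(M) = 0.05768 / 0.02886 = 2.00 ≈ 2, so the ion is M²⁺.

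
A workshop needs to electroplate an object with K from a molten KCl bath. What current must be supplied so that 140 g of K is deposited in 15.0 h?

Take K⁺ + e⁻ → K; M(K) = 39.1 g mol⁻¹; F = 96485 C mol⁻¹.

6.40 A

n(K) = 140 / 39.1 = 3.581 mol.
n(e⁻) = 1 × 3.581 = 3.581 mol.
Q = n(e⁻)·F = 3.581 × 96485 = 345500 C.
I = Q/t = 345500 / 54000 s = 6.40 A.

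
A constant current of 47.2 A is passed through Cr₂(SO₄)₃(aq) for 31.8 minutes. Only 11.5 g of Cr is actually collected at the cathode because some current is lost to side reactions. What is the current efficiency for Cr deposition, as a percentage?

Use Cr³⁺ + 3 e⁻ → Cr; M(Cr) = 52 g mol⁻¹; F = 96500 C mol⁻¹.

Q = I·t = 47.20 × 1908.0 = 90060 C; n(e⁻) = 90060/96500 = 0.9332 mol.
Theoretical n(Cr) = n(e⁻)/3 = 0.3111 mol, i.e. m_theo = 0.3111 × 52 = 16.18 g.
Efficiency = m_actual / m_theo = 11.5 / 16.18 = 71.1 %.

71.1 %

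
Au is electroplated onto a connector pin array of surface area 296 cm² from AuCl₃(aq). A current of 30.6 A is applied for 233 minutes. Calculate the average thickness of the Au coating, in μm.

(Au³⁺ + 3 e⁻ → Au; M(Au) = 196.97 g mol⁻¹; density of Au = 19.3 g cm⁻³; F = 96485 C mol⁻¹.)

Q = I·t = 30.60 × 13980 = 427800 C; n(e⁻) = 4.434 mol.
n(Au) = n(e⁻)/3 = 1.478 mol, so m = 1.478 × 196.97 = 291.1 g.
Volume = m/ρ = 291.1 / 19.3 = 15.08 cm³.
Thickness = V/A = 15.08 / 296 = 0.0510 cm = 510 μm.

510 μm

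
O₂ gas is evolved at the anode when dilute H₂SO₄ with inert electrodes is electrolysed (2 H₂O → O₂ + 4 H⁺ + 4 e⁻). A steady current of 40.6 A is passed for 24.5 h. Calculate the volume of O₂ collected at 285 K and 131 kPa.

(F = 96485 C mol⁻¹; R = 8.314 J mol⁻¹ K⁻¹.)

Q = I·t = 40.60 A × 88200 s = 3581000 C.
n(e⁻) = Q/F = 3581000 / 96485 = 37.11 mol.
4 electrons are transferred per O₂ molecule, so n(O₂) = 37.11 / 4 = 9.278 mol.
V = nRT/P = (9.278 × 8.314 × 285) / (131 × 10³ Pa) = 0.168 m³ = 168 L.

168 L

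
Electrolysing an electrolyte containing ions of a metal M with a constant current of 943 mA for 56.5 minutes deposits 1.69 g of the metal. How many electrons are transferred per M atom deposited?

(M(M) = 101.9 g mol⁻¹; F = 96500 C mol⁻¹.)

2

Q = I·t = 0.9430 A × 3390.0 s = 3197 C, so n(e⁻) = 3197/96500 = 0.03313 mol.
n(M) deposited = 1.69 / 101.9 = 0.01658 mol.
Electrons per atom = n(e⁻)/n(M) = 0.03313 / 0.01658 = 2.00 ≈ 2, so the ion is M²⁺.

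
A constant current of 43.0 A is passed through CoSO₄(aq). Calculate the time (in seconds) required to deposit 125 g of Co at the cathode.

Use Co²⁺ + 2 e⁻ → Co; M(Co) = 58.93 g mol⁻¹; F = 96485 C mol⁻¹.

n(Co) = m/M = 125 / 58.93 = 2.121 mol.
Each Co atom requires 2 electrons, so n(e⁻) = 2 × 2.121 = 4.242 mol.
Q = n(e⁻)·F = 4.242 × 96485 = 409300 C.
t = Q/I = 409300 / 43.00 A = 9519 s.

9520 s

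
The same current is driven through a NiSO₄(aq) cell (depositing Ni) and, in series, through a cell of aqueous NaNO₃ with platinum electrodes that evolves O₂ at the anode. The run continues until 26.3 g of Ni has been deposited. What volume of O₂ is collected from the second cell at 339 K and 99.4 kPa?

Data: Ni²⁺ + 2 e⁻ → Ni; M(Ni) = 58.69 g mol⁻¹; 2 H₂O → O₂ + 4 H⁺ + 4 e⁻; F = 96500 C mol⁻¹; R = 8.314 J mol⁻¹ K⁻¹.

n(Ni) = 26.3 / 58.69 = 0.4481 mol, so n(e⁻) = 2 × 0.4481 = 0.8962 mol.
The cells are in series, so the same 0.8962 mol of electrons passes through the second cell.
2 H₂O → O₂ + 4 H⁺ + 4 e⁻ — 4 mol e⁻ per mol O₂, so n(O₂) = 0.8962/4 = 0.2241 mol.
V = nRT/P = (0.2241 × 8.314 × 339) / (99.4 × 10³) = 0.00635 m³ = 6.35 L.

6.35 L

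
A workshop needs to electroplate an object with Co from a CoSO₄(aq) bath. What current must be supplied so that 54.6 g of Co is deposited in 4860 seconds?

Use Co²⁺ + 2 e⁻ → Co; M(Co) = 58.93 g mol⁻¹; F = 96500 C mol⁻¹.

36.8 A

n(Co) = 54.6 / 58.93 = 0.9265 mol.
n(e⁻) = 2 × 0.9265 = 1.853 mol.
Q = n(e⁻)·F = 1.853 × 96500 = 178800 C.
I = Q/t = 178800 / 4860.0 s = 36.8 A.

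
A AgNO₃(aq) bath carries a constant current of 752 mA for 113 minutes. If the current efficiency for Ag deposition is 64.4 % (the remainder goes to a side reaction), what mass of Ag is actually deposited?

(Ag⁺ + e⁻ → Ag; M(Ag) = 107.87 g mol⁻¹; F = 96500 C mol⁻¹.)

Q = I·t = 0.7520 × 6780.0 = 5099 C.
n(e⁻) = 5099/96500 = 0.05283 mol; theoretically n(Ag) = 0.05283/1 = 0.05283 mol, m_theo = 5.699 g.
At 64.4 % efficiency, m_actual = 0.644 × 5.699 = 3.67 g.

3.67 g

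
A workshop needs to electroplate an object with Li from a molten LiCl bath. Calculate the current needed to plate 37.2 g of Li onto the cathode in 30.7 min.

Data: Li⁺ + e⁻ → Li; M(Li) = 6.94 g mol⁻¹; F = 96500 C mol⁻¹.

281 A

n(Li) = 37.2 / 6.94 = 5.360 mol.
n(e⁻) = 1 × 5.360 = 5.360 mol.
Q = n(e⁻)·F = 5.360 × 96500 = 517300 C.
I = Q/t = 517300 / 1842.0 s = 281 A.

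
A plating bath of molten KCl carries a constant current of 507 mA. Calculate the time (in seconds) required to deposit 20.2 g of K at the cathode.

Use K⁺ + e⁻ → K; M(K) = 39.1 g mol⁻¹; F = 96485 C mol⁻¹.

98300 s

n(K) = m/M = 20.2 / 39.1 = 0.5166 mol.
Each K atom requires 1 electron, so n(e⁻) = 1 × 0.5166 = 0.5166 mol.
Q = n(e⁻)·F = 0.5166 × 96485 = 49850 C.
t = Q/I = 49850 / 0.5070 A = 98320 s.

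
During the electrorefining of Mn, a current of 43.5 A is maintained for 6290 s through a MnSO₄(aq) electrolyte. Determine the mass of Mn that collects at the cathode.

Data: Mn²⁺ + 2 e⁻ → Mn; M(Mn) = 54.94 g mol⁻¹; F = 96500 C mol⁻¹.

Q = I·t = 43.50 A × 6290.0 s = 273600 C.
n(e⁻) = Q/F = 273600 / 96500 = 2.835 mol.
Mn²⁺ + 2 e⁻ → Mn, so n(Mn) = n(e⁻)/2 = 1.418 mol.
m = n·M = 1.418 × 54.94 = 77.9 g.

77.9 g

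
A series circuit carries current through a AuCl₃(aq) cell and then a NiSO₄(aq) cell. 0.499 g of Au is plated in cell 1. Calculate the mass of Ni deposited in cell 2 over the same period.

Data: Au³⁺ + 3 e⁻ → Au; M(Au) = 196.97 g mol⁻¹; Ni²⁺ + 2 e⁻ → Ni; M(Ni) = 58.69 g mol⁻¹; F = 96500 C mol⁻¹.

n(Au) = 0.499 / 196.97 = 0.002533 mol.
Since Au³⁺ + 3 e⁻ → Au, n(e⁻) passed = 3 × 0.002533 = 0.007600 mol.
Cells in series carry the same charge, so the same 0.007600 mol of electrons passes through cell 2.
Ni²⁺ + 2 e⁻ → Ni, so n(Ni) = 0.007600 / 2 = 0.003800 mol.
m(Ni) = 0.003800 × 58.69 = 0.223 g.

0.223 g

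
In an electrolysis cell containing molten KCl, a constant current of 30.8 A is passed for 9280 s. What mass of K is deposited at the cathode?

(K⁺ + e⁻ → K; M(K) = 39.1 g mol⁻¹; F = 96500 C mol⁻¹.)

116 g

Q = I·t = 30.80 A × 9280.0 s = 285800 C.
n(e⁻) = Q/F = 285800 / 96500 = 2.962 mol.
K⁺ + e⁻ → K, so n(K) = n(e⁻)/1 = 2.962 mol.
m = n·M = 2.962 × 39.1 = 116 g.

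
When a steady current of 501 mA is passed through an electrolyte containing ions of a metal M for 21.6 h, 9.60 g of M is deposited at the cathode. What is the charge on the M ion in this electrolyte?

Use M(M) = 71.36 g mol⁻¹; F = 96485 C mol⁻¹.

Q = I·t = 0.5010 A × 77760 s = 38960 C, so n(e⁻) = 38960/96485 = 0.4038 mol.
n(M) deposited = 9.60 / 71.36 = 0.1345 mol.
Electrons per atom = n(e⁻)/n(M) = 0.4038 / 0.1345 = 3.00 ≈ 3, so the ion is M³⁺.

+3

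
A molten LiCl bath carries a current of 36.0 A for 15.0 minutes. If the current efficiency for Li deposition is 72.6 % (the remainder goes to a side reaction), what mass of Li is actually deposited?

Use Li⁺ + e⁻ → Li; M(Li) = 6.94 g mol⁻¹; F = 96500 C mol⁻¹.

Q = I·t = 36.00 × 900.00 = 32400 C.
n(e⁻) = 32400/96500 = 0.3358 mol; theoretically n(Li) = 0.3358/1 = 0.3358 mol, m_theo = 2.330 g.
At 72.6 % efficiency, m_actual = 0.726 × 2.330 = 1.69 g.

1.69 g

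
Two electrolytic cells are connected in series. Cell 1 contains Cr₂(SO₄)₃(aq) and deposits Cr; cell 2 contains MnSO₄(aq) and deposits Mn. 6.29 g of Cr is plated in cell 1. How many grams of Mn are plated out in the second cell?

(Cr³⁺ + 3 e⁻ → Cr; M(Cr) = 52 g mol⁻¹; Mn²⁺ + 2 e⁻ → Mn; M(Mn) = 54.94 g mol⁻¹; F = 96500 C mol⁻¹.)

n(Cr) = 6.29 / 52 = 0.1210 mol.
Since Cr³⁺ + 3 e⁻ → Cr, n(e⁻) passed = 3 × 0.1210 = 0.3629 mol.
Cells in series carry the same charge, so the same 0.3629 mol of electrons passes through cell 2.
Mn²⁺ + 2 e⁻ → Mn, so n(Mn) = 0.3629 / 2 = 0.1814 mol.
m(Mn) = 0.1814 × 54.94 = 9.97 g.

9.97 g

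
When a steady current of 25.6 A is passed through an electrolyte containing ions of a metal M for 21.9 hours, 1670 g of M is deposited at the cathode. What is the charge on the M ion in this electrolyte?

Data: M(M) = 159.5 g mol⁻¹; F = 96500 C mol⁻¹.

Q = I·t = 25.60 A × 78840 s = 2018000 C, so n(e⁻) = 2018000/96500 = 20.92 mol.
n(M) deposited = 1670 / 159.5 = 10.47 mol.
Electrons per atom = n(e⁻)/n(M) = 20.92 / 10.47 = 2.00 ≈ 2, so the ion is M²⁺.

+2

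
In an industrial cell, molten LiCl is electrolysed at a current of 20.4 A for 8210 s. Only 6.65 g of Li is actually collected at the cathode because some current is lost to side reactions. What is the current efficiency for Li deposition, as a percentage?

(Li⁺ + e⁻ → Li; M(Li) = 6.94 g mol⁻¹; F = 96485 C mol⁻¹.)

55.2 %

Q = I·t = 20.40 × 8210.0 = 167500 C; n(e⁻) = 167500/96485 = 1.736 mol.
Theoretical n(Li) = n(e⁻)/1 = 1.736 mol, i.e. m_theo = 1.736 × 6.94 = 12.05 g.
Efficiency = m_actual / m_theo = 6.65 / 12.05 = 55.2 %.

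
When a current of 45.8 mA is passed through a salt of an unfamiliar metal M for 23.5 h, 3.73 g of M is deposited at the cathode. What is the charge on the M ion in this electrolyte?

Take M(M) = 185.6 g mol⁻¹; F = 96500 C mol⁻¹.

Q = I·t = 0.04580 A × 84600 s = 3875 C, so n(e⁻) = 3875/96500 = 0.04015 mol.
n(M) deposited = 3.73 / 185.6 = 0.02010 mol.
Electrons per atom = n(e⁻)/n(M) = 0.04015 / 0.02010 = 2.00 ≈ 2, so the ion is M²⁺.

+2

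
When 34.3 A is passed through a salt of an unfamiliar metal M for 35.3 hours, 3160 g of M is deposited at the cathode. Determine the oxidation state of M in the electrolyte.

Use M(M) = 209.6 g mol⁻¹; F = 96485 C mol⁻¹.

Q = I·t = 34.30 A × 127080 s = 4359000 C, so n(e⁻) = 4359000/96485 = 45.18 mol.
n(M) deposited = 3160 / 209.6 = 15.08 mol.
Electrons per atom = n(e⁻)/n(M) = 45.18 / 15.08 = 3.00 ≈ 3, so the ion is M³⁺.

+3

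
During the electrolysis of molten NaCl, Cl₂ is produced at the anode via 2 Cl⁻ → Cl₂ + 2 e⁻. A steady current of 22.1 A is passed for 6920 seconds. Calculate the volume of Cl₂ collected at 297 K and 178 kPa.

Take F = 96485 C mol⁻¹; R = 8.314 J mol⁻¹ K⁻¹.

11.0 L

Q = I·t = 22.10 A × 6920.0 s = 152900 C.
n(e⁻) = Q/F = 152900 / 96485 = 1.585 mol.
2 electrons are transferred per Cl₂ molecule, so n(Cl₂) = 1.585 / 2 = 0.7925 mol.
V = nRT/P = (0.7925 × 8.314 × 297) / (178 × 10³ Pa) = 0.0110 m³ = 11.0 L.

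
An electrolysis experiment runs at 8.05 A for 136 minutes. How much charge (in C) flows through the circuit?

Q = I·t = 8.050 A × 8160.0 s = 65700 C.

65700 C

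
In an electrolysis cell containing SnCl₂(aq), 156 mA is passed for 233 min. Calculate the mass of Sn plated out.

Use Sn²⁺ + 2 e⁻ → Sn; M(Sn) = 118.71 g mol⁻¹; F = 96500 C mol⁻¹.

Q = I·t = 0.1560 A × 13980 s = 2181 C.
n(e⁻) = Q/F = 2181 / 96500 = 0.02260 mol.
Sn²⁺ + 2 e⁻ → Sn, so n(Sn) = n(e⁻)/2 = 0.01130 mol.
m = n·M = 0.01130 × 118.71 = 1.34 g.

1.34 g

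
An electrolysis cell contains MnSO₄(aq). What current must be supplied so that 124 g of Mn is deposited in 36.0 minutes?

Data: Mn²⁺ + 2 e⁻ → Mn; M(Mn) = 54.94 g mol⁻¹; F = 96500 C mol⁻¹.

n(Mn) = 124 / 54.94 = 2.257 mol.
n(e⁻) = 2 × 2.257 = 4.514 mol.
Q = n(e⁻)·F = 4.514 × 96500 = 435600 C.
I = Q/t = 435600 / 2160.0 s = 202 A.

202 A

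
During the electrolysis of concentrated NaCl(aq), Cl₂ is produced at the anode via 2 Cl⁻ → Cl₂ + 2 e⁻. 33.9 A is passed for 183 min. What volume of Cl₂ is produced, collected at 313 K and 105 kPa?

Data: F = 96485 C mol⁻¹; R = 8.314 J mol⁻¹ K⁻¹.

47.8 L

Q = I·t = 33.90 A × 10980 s = 372200 C.
n(e⁻) = Q/F = 372200 / 96485 = 3.858 mol.
2 electrons are transferred per Cl₂ molecule, so n(Cl₂) = 3.858 / 2 = 1.929 mol.
V = nRT/P = (1.929 × 8.314 × 313) / (105 × 10³ Pa) = 0.0478 m³ = 47.8 L.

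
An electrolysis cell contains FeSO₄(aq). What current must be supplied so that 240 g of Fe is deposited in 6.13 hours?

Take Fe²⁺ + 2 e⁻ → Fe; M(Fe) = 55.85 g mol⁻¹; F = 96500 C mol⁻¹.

n(Fe) = 240 / 55.85 = 4.297 mol.
n(e⁻) = 2 × 4.297 = 8.594 mol.
Q = n(e⁻)·F = 8.594 × 96500 = 829400 C.
I = Q/t = 829400 / 22068 s = 37.6 A.

37.6 A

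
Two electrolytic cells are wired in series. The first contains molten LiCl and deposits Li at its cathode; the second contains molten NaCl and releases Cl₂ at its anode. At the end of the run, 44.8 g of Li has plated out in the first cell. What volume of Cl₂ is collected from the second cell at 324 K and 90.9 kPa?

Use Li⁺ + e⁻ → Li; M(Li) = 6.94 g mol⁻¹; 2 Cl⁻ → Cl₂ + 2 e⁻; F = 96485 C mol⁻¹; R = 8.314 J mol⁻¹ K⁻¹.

95.6 L

n(Li) = 44.8 / 6.94 = 6.455 mol, so n(e⁻) = 1 × 6.455 = 6.455 mol.
The cells are in series, so the same 6.455 mol of electrons passes through the second cell.
2 Cl⁻ → Cl₂ + 2 e⁻ — 2 mol e⁻ per mol Cl₂, so n(Cl₂) = 6.455/2 = 3.228 mol.
V = nRT/P = (3.228 × 8.314 × 324) / (90.9 × 10³) = 0.0956 m³ = 95.6 L.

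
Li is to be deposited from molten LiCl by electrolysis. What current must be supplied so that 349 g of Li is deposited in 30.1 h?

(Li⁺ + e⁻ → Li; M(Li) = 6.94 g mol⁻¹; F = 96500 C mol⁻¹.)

44.8 A

n(Li) = 349 / 6.94 = 50.29 mol.
n(e⁻) = 1 × 50.29 = 50.29 mol.
Q = n(e⁻)·F = 50.29 × 96500 = 4853000 C.
I = Q/t = 4853000 / 108360 s = 44.8 A.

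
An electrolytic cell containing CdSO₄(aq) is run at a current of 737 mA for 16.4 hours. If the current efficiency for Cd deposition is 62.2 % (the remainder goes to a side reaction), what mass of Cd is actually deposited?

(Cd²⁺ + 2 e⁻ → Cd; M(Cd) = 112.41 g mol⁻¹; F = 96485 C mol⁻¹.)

15.8 g

Q = I·t = 0.7370 × 59040 = 43510 C.
n(e⁻) = 43510/96485 = 0.4510 mol; theoretically n(Cd) = 0.4510/2 = 0.2255 mol, m_theo = 25.35 g.
At 62.2 % efficiency, m_actual = 0.622 × 25.35 = 15.8 g.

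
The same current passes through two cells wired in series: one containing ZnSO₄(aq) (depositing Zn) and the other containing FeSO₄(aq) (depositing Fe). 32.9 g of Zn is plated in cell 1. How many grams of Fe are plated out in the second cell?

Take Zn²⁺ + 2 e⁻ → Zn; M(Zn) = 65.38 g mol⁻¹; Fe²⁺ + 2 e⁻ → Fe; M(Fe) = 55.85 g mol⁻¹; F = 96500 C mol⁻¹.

n(Zn) = 32.9 / 65.38 = 0.5032 mol.
Since Zn²⁺ + 2 e⁻ → Zn, n(e⁻) passed = 2 × 0.5032 = 1.006 mol.
Cells in series carry the same charge, so the same 1.006 mol of electrons passes through cell 2.
Fe²⁺ + 2 e⁻ → Fe, so n(Fe) = 1.006 / 2 = 0.5032 mol.
m(Fe) = 0.5032 × 55.85 = 28.1 g.

28.1 g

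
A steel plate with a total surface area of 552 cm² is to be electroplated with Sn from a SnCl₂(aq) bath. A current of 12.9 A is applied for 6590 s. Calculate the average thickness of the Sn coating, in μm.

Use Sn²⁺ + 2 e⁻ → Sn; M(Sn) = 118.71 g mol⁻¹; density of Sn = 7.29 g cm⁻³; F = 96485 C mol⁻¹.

Q = I·t = 12.90 × 6590.0 = 85010 C; n(e⁻) = 0.8811 mol.
n(Sn) = n(e⁻)/2 = 0.4405 mol, so m = 0.4405 × 118.71 = 52.30 g.
Volume = m/ρ = 52.30 / 7.29 = 7.174 cm³.
Thickness = V/A = 7.174 / 552 = 0.0130 cm = 130 μm.

130 μm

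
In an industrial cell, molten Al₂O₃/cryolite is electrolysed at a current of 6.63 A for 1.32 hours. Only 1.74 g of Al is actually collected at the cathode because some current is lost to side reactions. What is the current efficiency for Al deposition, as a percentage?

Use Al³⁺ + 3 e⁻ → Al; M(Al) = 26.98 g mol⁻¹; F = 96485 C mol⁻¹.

Q = I·t = 6.630 × 4752.0 = 31510 C; n(e⁻) = 31510/96485 = 0.3265 mol.
Theoretical n(Al) = n(e⁻)/3 = 0.1088 mol, i.e. m_theo = 0.1088 × 26.98 = 2.937 g.
Efficiency = m_actual / m_theo = 1.74 / 2.937 = 59.3 %.

59.3 %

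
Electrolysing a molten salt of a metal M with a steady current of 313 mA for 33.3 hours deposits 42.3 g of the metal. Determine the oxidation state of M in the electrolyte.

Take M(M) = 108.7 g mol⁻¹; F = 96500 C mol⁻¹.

Q = I·t = 0.3130 A × 119880 s = 37520 C, so n(e⁻) = 37520/96500 = 0.3888 mol.
n(M) deposited = 42.3 / 108.7 = 0.3891 mol.
Electrons per atom = n(e⁻)/n(M) = 0.3888 / 0.3891 = 0.999 ≈ 1, so the ion is M⁺.

+1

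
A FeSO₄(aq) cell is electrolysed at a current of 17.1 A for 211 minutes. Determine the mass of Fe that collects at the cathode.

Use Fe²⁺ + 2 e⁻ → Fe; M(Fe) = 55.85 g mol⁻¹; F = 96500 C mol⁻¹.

Q = I·t = 17.10 A × 12660 s = 216500 C.
n(e⁻) = Q/F = 216500 / 96500 = 2.243 mol.
Fe²⁺ + 2 e⁻ → Fe, so n(Fe) = n(e⁻)/2 = 1.122 mol.
m = n·M = 1.122 × 55.85 = 62.6 g.

62.6 g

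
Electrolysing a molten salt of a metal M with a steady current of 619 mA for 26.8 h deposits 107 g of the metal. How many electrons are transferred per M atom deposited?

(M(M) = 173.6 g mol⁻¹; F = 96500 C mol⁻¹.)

Q = I·t = 0.6190 A × 96480 s = 59720 C, so n(e⁻) = 59720/96500 = 0.6189 mol.
n(M) deposited = 107 / 173.6 = 0.6164 mol.
Electrons per atom = n(e⁻)/n(M) = 0.6189 / 0.6164 = 1.00 ≈ 1, so the ion is M⁺.

1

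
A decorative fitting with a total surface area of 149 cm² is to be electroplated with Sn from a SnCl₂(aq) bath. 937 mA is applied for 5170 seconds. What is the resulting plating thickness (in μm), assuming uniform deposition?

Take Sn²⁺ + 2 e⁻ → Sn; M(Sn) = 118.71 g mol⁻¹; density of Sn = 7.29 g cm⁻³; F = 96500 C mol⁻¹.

27.4 μm

Q = I·t = 0.9370 × 5170.0 = 4844 C; n(e⁻) = 0.05020 mol.
n(Sn) = n(e⁻)/2 = 0.02510 mol, so m = 0.02510 × 118.71 = 2.980 g.
Volume = m/ρ = 2.980 / 7.29 = 0.4087 cm³.
Thickness = V/A = 0.4087 / 149 = 0.00274 cm = 27.4 μm.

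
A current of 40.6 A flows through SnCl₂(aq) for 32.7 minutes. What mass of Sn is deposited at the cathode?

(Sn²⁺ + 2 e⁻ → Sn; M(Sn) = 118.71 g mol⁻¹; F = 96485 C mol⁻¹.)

49.0 g

Q = I·t = 40.60 A × 1962.0 s = 79660 C.
n(e⁻) = Q/F = 79660 / 96485 = 0.8256 mol.
Sn²⁺ + 2 e⁻ → Sn, so n(Sn) = n(e⁻)/2 = 0.4128 mol.
m = n·M = 0.4128 × 118.71 = 49.0 g.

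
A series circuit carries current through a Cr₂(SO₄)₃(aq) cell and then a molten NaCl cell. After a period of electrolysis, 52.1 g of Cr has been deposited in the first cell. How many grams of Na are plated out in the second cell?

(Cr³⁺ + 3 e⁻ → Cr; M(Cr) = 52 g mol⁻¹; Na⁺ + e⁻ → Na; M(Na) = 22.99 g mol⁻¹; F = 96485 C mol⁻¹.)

69.1 g

n(Cr) = 52.1 / 52 = 1.002 mol.
Since Cr³⁺ + 3 e⁻ → Cr, n(e⁻) passed = 3 × 1.002 = 3.006 mol.
Cells in series carry the same charge, so the same 3.006 mol of electrons passes through cell 2.
Na⁺ + e⁻ → Na, so n(Na) = 3.006 / 1 = 3.006 mol.
m(Na) = 3.006 × 22.99 = 69.1 g.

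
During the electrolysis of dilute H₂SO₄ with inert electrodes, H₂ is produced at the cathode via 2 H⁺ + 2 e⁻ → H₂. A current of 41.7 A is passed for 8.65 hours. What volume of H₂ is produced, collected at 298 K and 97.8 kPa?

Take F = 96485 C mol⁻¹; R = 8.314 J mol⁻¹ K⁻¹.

170 L

Q = I·t = 41.70 A × 31140 s = 1299000 C.
n(e⁻) = Q/F = 1299000 / 96485 = 13.46 mol.
2 electrons are transferred per H₂ molecule, so n(H₂) = 13.46 / 2 = 6.729 mol.
V = nRT/P = (6.729 × 8.314 × 298) / (97.8 × 10³ Pa) = 0.170 m³ = 170 L.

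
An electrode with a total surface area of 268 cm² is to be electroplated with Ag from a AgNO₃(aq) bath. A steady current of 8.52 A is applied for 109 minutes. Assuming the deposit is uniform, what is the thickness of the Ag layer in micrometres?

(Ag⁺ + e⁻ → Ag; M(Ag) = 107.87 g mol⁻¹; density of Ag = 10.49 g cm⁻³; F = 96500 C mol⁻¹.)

222 μm

Q = I·t = 8.520 × 6540.0 = 55720 C; n(e⁻) = 0.5774 mol.
n(Ag) = n(e⁻)/1 = 0.5774 mol, so m = 0.5774 × 107.87 = 62.29 g.
Volume = m/ρ = 62.29 / 10.49 = 5.938 cm³.
Thickness = V/A = 5.938 / 268 = 0.0222 cm = 222 μm.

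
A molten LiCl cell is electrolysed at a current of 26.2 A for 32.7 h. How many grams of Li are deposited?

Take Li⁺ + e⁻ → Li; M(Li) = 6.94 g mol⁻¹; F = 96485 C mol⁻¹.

222 g

Q = I·t = 26.20 A × 117720 s = 3084000 C.
n(e⁻) = Q/F = 3084000 / 96485 = 31.97 mol.
Li⁺ + e⁻ → Li, so n(Li) = n(e⁻)/1 = 31.97 mol.
m = n·M = 31.97 × 6.94 = 222 g.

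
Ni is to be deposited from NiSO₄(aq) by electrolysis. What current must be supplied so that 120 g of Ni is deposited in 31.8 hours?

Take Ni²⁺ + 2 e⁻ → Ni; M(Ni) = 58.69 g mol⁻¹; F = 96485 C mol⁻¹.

3.45 A

n(Ni) = 120 / 58.69 = 2.045 mol.
n(e⁻) = 2 × 2.045 = 4.089 mol.
Q = n(e⁻)·F = 4.089 × 96485 = 394600 C.
I = Q/t = 394600 / 114480 s = 3.45 A.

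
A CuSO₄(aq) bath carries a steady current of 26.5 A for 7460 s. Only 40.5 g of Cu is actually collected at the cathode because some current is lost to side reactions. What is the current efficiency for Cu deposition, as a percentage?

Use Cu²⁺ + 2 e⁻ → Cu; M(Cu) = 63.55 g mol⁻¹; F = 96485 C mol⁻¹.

Q = I·t = 26.50 × 7460.0 = 197700 C; n(e⁻) = 197700/96485 = 2.049 mol.
Theoretical n(Cu) = n(e⁻)/2 = 1.024 mol, i.e. m_theo = 1.024 × 63.55 = 65.10 g.
Efficiency = m_actual / m_theo = 40.5 / 65.10 = 62.2 %.

62.2 %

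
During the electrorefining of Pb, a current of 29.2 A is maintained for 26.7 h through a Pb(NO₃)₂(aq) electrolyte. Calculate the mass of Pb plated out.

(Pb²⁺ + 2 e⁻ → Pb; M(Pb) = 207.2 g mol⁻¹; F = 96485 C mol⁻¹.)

Q = I·t = 29.20 A × 96120 s = 2807000 C.
n(e⁻) = Q/F = 2807000 / 96485 = 29.09 mol.
Pb²⁺ + 2 e⁻ → Pb, so n(Pb) = n(e⁻)/2 = 14.54 mol.
m = n·M = 14.54 × 207.2 = 3010 g.

3010 g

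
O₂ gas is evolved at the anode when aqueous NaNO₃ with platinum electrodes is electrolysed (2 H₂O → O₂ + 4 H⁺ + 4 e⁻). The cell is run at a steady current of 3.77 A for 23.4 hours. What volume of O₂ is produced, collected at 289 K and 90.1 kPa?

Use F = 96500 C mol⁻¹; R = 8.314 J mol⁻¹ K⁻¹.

21.9 L

Q = I·t = 3.770 A × 84240 s = 317600 C.
n(e⁻) = Q/F = 317600 / 96500 = 3.291 mol.
4 electrons are transferred per O₂ molecule, so n(O₂) = 3.291 / 4 = 0.8228 mol.
V = nRT/P = (0.8228 × 8.314 × 289) / (90.1 × 10³ Pa) = 0.0219 m³ = 21.9 L.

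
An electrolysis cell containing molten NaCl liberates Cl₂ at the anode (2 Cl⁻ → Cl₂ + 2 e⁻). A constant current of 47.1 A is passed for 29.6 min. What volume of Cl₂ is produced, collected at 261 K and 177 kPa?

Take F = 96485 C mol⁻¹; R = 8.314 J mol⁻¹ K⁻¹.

5.31 L

Q = I·t = 47.10 A × 1776.0 s = 83650 C.
n(e⁻) = Q/F = 83650 / 96485 = 0.8670 mol.
2 electrons are transferred per Cl₂ molecule, so n(Cl₂) = 0.8670 / 2 = 0.4335 mol.
V = nRT/P = (0.4335 × 8.314 × 261) / (177 × 10³ Pa) = 0.00531 m³ = 5.31 L.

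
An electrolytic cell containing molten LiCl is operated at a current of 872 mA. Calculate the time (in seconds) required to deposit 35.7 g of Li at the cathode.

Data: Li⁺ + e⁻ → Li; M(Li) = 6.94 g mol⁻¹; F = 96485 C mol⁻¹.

5.69 × 10⁵ s

n(Li) = m/M = 35.7 / 6.94 = 5.144 mol.
Each Li atom requires 1 electron, so n(e⁻) = 1 × 5.144 = 5.144 mol.
Q = n(e⁻)·F = 5.144 × 96485 = 496300 C.
t = Q/I = 496300 / 0.8720 A = 569200 s.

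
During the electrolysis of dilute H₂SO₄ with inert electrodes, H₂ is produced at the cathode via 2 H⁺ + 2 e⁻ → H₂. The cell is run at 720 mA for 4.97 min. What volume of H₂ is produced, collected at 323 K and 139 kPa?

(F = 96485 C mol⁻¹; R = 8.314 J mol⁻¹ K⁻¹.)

0.0215 L

Q = I·t = 0.7200 A × 298.20 s = 214.7 C.
n(e⁻) = Q/F = 214.7 / 96485 = 0.002225 mol.
2 electrons are transferred per H₂ molecule, so n(H₂) = 0.002225 / 2 = 0.001113 mol.
V = nRT/P = (0.001113 × 8.314 × 323) / (139 × 10³ Pa) = 2.15 × 10⁻⁵ m³ = 0.0215 L.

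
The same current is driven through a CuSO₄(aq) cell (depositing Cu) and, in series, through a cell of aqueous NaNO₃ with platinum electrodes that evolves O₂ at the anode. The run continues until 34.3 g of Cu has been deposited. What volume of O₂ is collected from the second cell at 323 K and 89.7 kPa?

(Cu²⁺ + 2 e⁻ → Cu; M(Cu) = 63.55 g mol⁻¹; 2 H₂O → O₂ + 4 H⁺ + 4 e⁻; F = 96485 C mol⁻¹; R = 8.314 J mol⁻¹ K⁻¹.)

n(Cu) = 34.3 / 63.55 = 0.5397 mol, so n(e⁻) = 2 × 0.5397 = 1.079 mol.
The cells are in series, so the same 1.079 mol of electrons passes through the second cell.
2 H₂O → O₂ + 4 H⁺ + 4 e⁻ — 4 mol e⁻ per mol O₂, so n(O₂) = 1.079/4 = 0.2699 mol.
V = nRT/P = (0.2699 × 8.314 × 323) / (89.7 × 10³) = 0.00808 m³ = 8.08 L.

8.08 L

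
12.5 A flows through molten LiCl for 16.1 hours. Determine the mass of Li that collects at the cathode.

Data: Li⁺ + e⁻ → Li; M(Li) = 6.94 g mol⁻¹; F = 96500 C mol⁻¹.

52.1 g

Q = I·t = 12.50 A × 57960 s = 724500 C.
n(e⁻) = Q/F = 724500 / 96500 = 7.508 mol.
Li⁺ + e⁻ → Li, so n(Li) = n(e⁻)/1 = 7.508 mol.
m = n·M = 7.508 × 6.94 = 52.1 g.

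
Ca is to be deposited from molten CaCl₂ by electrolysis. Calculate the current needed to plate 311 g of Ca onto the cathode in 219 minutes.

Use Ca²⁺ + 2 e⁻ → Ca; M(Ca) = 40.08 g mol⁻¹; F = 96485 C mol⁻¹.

114 A

n(Ca) = 311 / 40.08 = 7.759 mol.
n(e⁻) = 2 × 7.759 = 15.52 mol.
Q = n(e⁻)·F = 15.52 × 96485 = 1497000 C.
I = Q/t = 1497000 / 13140 s = 114 A.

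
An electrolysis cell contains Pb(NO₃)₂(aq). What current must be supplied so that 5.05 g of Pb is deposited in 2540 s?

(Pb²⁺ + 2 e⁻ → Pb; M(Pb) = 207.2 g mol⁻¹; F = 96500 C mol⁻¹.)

n(Pb) = 5.05 / 207.2 = 0.02437 mol.
n(e⁻) = 2 × 0.02437 = 0.04875 mol.
Q = n(e⁻)·F = 0.04875 × 96500 = 4704 C.
I = Q/t = 4704 / 2540.0 s = 1.85 A.

1.85 A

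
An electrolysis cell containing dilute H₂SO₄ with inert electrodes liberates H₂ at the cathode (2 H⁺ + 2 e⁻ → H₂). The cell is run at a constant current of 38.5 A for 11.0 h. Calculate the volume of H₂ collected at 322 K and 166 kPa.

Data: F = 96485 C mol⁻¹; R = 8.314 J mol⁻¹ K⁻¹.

Q = I·t = 38.50 A × 39600 s = 1525000 C.
n(e⁻) = Q/F = 1525000 / 96485 = 15.80 mol.
2 electrons are transferred per H₂ molecule, so n(H₂) = 15.80 / 2 = 7.901 mol.
V = nRT/P = (7.901 × 8.314 × 322) / (166 × 10³ Pa) = 0.127 m³ = 127 L.

127 L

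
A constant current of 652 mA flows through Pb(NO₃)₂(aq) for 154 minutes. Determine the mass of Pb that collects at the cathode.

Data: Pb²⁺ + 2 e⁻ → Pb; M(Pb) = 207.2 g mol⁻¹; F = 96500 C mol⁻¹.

Q = I·t = 0.6520 A × 9240.0 s = 6024 C.
n(e⁻) = Q/F = 6024 / 96500 = 0.06243 mol.
Pb²⁺ + 2 e⁻ → Pb, so n(Pb) = n(e⁻)/2 = 0.03121 mol.
m = n·M = 0.03121 × 207.2 = 6.47 g.

6.47 g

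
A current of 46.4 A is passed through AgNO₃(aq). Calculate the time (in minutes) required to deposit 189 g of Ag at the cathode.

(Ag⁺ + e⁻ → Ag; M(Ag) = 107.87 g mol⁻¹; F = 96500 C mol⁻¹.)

n(Ag) = m/M = 189 / 107.87 = 1.752 mol.
Each Ag atom requires 1 electron, so n(e⁻) = 1 × 1.752 = 1.752 mol.
Q = n(e⁻)·F = 1.752 × 96500 = 169100 C.
t = Q/I = 169100 / 46.40 A = 3644 s = 60.7 min.

60.7 min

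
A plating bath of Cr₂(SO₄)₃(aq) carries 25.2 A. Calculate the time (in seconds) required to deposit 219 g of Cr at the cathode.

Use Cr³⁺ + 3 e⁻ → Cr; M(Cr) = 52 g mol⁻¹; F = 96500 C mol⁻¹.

n(Cr) = m/M = 219 / 52 = 4.212 mol.
Each Cr atom requires 3 electrons, so n(e⁻) = 3 × 4.212 = 12.63 mol.
Q = n(e⁻)·F = 12.63 × 96500 = 1219000 C.
t = Q/I = 1219000 / 25.20 A = 48380 s.

48400 s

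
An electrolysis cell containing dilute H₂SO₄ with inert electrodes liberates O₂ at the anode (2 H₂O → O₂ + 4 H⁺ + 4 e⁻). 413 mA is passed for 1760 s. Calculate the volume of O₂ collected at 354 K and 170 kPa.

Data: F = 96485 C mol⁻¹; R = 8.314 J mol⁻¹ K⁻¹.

Q = I·t = 0.4130 A × 1760.0 s = 726.9 C.
n(e⁻) = Q/F = 726.9 / 96485 = 0.007534 mol.
4 electrons are transferred per O₂ molecule, so n(O₂) = 0.007534 / 4 = 0.001883 mol.
V = nRT/P = (0.001883 × 8.314 × 354) / (170 × 10³ Pa) = 3.26 × 10⁻⁵ m³ = 0.0326 L.

0.0326 L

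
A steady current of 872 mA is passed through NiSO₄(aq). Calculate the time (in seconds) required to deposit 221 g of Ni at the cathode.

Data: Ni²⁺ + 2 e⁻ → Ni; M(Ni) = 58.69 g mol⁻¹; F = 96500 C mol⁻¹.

8.33 × 10⁵ s

n(Ni) = m/M = 221 / 58.69 = 3.766 mol.
Each Ni atom requires 2 electrons, so n(e⁻) = 2 × 3.766 = 7.531 mol.
Q = n(e⁻)·F = 7.531 × 96500 = 726800 C.
t = Q/I = 726800 / 0.8720 A = 833400 s.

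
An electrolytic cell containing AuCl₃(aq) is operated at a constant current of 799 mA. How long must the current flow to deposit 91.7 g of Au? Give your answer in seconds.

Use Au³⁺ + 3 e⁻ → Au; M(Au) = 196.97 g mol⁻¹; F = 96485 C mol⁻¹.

1.69 × 10⁵ s

n(Au) = m/M = 91.7 / 196.97 = 0.4656 mol.
Each Au atom requires 3 electrons, so n(e⁻) = 3 × 0.4656 = 1.397 mol.
Q = n(e⁻)·F = 1.397 × 96485 = 134800 C.
t = Q/I = 134800 / 0.7990 A = 168700 s.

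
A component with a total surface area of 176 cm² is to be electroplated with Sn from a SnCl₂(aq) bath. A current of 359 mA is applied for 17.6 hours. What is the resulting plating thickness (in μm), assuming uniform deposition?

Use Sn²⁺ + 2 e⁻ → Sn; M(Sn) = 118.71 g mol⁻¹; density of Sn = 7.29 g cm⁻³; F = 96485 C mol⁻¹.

109 μm

Q = I·t = 0.3590 × 63360 = 22750 C; n(e⁻) = 0.2357 mol.
n(Sn) = n(e⁻)/2 = 0.1179 mol, so m = 0.1179 × 118.71 = 13.99 g.
Volume = m/ρ = 13.99 / 7.29 = 1.919 cm³.
Thickness = V/A = 1.919 / 176 = 0.0109 cm = 109 μm.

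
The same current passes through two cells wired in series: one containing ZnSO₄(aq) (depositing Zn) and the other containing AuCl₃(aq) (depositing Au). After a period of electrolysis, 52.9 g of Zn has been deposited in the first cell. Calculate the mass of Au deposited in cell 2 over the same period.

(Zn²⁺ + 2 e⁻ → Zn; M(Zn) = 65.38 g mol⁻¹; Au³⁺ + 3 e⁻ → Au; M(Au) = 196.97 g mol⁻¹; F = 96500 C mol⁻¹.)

106 g

n(Zn) = 52.9 / 65.38 = 0.8091 mol.
Since Zn²⁺ + 2 e⁻ → Zn, n(e⁻) passed = 2 × 0.8091 = 1.618 mol.
Cells in series carry the same charge, so the same 1.618 mol of electrons passes through cell 2.
Au³⁺ + 3 e⁻ → Au, so n(Au) = 1.618 / 3 = 0.5394 mol.
m(Au) = 0.5394 × 196.97 = 106 g.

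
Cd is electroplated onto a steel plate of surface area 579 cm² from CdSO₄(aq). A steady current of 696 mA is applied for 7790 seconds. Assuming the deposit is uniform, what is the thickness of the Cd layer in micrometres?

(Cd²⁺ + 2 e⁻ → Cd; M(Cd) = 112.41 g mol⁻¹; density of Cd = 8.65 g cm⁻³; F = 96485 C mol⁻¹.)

6.31 μm

Q = I·t = 0.6960 × 7790.0 = 5422 C; n(e⁻) = 0.05619 mol.
n(Cd) = n(e⁻)/2 = 0.02810 mol, so m = 0.02810 × 112.41 = 3.158 g.
Volume = m/ρ = 3.158 / 8.65 = 0.3651 cm³.
Thickness = V/A = 0.3651 / 579 = 6.31 × 10⁻⁴ cm = 6.31 μm.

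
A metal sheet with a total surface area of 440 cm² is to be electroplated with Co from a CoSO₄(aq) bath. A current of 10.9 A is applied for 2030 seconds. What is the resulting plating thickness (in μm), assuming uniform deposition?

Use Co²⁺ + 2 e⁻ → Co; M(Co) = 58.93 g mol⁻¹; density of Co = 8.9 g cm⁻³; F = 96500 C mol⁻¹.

17.3 μm

Q = I·t = 10.90 × 2030.0 = 22130 C; n(e⁻) = 0.2293 mol.
n(Co) = n(e⁻)/2 = 0.1146 mol, so m = 0.1146 × 58.93 = 6.756 g.
Volume = m/ρ = 6.756 / 8.9 = 0.7591 cm³.
Thickness = V/A = 0.7591 / 440 = 0.00173 cm = 17.3 μm.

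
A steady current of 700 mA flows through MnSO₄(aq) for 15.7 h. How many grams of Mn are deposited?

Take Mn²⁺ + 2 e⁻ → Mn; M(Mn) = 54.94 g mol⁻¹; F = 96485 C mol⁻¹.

Q = I·t = 0.7000 A × 56520 s = 39560 C.
n(e⁻) = Q/F = 39560 / 96485 = 0.4101 mol.
Mn²⁺ + 2 e⁻ → Mn, so n(Mn) = n(e⁻)/2 = 0.2050 mol.
m = n·M = 0.2050 × 54.94 = 11.3 g.

11.3 g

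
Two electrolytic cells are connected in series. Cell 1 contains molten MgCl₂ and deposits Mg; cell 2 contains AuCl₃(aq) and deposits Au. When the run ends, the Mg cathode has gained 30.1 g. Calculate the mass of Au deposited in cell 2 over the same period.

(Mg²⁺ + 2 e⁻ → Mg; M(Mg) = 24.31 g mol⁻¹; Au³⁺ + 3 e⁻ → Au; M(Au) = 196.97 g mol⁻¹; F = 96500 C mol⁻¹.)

n(Mg) = 30.1 / 24.31 = 1.238 mol.
Since Mg²⁺ + 2 e⁻ → Mg, n(e⁻) passed = 2 × 1.238 = 2.476 mol.
Cells in series carry the same charge, so the same 2.476 mol of electrons passes through cell 2.
Au³⁺ + 3 e⁻ → Au, so n(Au) = 2.476 / 3 = 0.8254 mol.
m(Au) = 0.8254 × 196.97 = 163 g.

163 g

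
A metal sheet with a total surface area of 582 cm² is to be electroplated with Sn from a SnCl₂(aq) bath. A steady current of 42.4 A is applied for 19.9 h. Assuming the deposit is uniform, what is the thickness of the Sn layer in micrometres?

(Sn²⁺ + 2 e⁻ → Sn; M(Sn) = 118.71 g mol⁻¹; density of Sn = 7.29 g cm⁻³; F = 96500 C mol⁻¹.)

4400 μm

Q = I·t = 42.40 × 71640 = 3038000 C; n(e⁻) = 31.48 mol.
n(Sn) = n(e⁻)/2 = 15.74 mol, so m = 15.74 × 118.71 = 1868 g.
Volume = m/ρ = 1868 / 7.29 = 256.3 cm³.
Thickness = V/A = 256.3 / 582 = 0.440 cm = 4400 μm.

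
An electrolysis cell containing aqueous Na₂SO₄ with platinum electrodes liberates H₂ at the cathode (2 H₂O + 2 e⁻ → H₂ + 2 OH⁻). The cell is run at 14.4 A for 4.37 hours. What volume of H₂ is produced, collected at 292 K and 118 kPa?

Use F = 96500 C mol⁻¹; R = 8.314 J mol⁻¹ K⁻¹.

24.1 L

Q = I·t = 14.40 A × 15732 s = 226500 C.
n(e⁻) = Q/F = 226500 / 96500 = 2.348 mol.
2 electrons are transferred per H₂ molecule, so n(H₂) = 2.348 / 2 = 1.174 mol.
V = nRT/P = (1.174 × 8.314 × 292) / (118 × 10³ Pa) = 0.0241 m³ = 24.1 L.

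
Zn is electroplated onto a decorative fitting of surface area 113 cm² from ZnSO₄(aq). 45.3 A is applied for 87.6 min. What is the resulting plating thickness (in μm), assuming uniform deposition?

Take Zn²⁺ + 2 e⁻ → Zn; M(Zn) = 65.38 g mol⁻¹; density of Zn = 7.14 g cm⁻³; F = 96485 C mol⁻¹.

1000 μm

Q = I·t = 45.30 × 5256.0 = 238100 C; n(e⁻) = 2.468 mol.
n(Zn) = n(e⁻)/2 = 1.234 mol, so m = 1.234 × 65.38 = 80.67 g.
Volume = m/ρ = 80.67 / 7.14 = 11.30 cm³.
Thickness = V/A = 11.30 / 113 = 0.100 cm = 1000 μm.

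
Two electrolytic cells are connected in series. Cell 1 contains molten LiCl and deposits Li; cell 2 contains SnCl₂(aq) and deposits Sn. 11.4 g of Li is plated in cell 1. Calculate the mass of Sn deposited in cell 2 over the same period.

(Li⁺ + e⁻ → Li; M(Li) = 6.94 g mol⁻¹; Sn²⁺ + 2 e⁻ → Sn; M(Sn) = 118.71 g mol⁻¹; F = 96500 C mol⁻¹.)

97.5 g

n(Li) = 11.4 / 6.94 = 1.643 mol.
Since Li⁺ + e⁻ → Li, n(e⁻) passed = 1 × 1.643 = 1.643 mol.
Cells in series carry the same charge, so the same 1.643 mol of electrons passes through cell 2.
Sn²⁺ + 2 e⁻ → Sn, so n(Sn) = 1.643 / 2 = 0.8213 mol.
m(Sn) = 0.8213 × 118.71 = 97.5 g.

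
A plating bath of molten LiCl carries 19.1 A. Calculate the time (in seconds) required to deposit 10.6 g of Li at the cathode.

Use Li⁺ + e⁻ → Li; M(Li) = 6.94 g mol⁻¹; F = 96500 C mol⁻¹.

7720 s

n(Li) = m/M = 10.6 / 6.94 = 1.527 mol.
Each Li atom requires 1 electron, so n(e⁻) = 1 × 1.527 = 1.527 mol.
Q = n(e⁻)·F = 1.527 × 96500 = 147400 C.
t = Q/I = 147400 / 19.10 A = 7717 s.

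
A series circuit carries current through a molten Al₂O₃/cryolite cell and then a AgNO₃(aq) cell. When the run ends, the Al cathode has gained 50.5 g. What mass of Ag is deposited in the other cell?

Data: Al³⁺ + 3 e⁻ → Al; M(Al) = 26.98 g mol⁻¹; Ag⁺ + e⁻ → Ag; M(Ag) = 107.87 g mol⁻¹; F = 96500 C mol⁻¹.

606 g

n(Al) = 50.5 / 26.98 = 1.872 mol.
Since Al³⁺ + 3 e⁻ → Al, n(e⁻) passed = 3 × 1.872 = 5.615 mol.
Cells in series carry the same charge, so the same 5.615 mol of electrons passes through cell 2.
Ag⁺ + e⁻ → Ag, so n(Ag) = 5.615 / 1 = 5.615 mol.
m(Ag) = 5.615 × 107.87 = 606 g.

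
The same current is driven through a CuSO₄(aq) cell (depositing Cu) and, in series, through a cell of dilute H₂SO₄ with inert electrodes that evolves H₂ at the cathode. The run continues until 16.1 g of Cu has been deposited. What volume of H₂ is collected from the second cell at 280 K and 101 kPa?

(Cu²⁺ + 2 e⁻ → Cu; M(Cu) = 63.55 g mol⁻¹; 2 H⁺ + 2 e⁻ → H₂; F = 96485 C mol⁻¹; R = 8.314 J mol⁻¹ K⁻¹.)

5.84 L

n(Cu) = 16.1 / 63.55 = 0.2533 mol, so n(e⁻) = 2 × 0.2533 = 0.5067 mol.
The cells are in series, so the same 0.5067 mol of electrons passes through the second cell.
2 H⁺ + 2 e⁻ → H₂ — 2 mol e⁻ per mol H₂, so n(H₂) = 0.5067/2 = 0.2533 mol.
V = nRT/P = (0.2533 × 8.314 × 280) / (101 × 10³) = 0.00584 m³ = 5.84 L.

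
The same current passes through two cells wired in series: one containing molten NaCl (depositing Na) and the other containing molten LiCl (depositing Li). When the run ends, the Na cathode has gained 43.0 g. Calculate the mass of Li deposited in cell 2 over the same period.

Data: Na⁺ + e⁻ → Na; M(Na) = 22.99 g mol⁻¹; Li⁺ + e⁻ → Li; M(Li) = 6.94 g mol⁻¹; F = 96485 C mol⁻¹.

13.0 g

n(Na) = 43.0 / 22.99 = 1.870 mol.
Since Na⁺ + e⁻ → Na, n(e⁻) passed = 1 × 1.870 = 1.870 mol.
Cells in series carry the same charge, so the same 1.870 mol of electrons passes through cell 2.
Li⁺ + e⁻ → Li, so n(Li) = 1.870 / 1 = 1.870 mol.
m(Li) = 1.870 × 6.94 = 13.0 g.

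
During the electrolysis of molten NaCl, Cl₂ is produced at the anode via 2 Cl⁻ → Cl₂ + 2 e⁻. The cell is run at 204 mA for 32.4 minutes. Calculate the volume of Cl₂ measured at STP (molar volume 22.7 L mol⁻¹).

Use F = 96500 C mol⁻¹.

0.0466 L

Q = I·t = 0.2040 A × 1944.0 s = 396.6 C.
n(e⁻) = Q/F = 396.6 / 96500 = 0.004110 mol.
2 electrons are transferred per Cl₂ molecule, so n(Cl₂) = 0.004110 / 2 = 0.002055 mol.
V = n × V_m = 0.002055 × 22.7 = 0.0466 L.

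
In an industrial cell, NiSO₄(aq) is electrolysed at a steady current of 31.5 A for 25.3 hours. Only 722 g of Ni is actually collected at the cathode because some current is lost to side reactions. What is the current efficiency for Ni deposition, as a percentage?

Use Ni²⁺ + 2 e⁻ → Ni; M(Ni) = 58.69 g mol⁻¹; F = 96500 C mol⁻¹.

Q = I·t = 31.50 × 91080 = 2869000 C; n(e⁻) = 2869000/96500 = 29.73 mol.
Theoretical n(Ni) = n(e⁻)/2 = 14.87 mol, i.e. m_theo = 14.87 × 58.69 = 872.4 g.
Efficiency = m_actual / m_theo = 722 / 872.4 = 82.8 %.

82.8 %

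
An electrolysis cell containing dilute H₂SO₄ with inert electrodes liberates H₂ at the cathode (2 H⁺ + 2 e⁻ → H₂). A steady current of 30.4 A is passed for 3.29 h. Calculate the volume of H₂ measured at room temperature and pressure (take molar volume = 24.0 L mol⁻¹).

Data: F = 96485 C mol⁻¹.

44.8 L

Q = I·t = 30.40 A × 11844 s = 360100 C.
n(e⁻) = Q/F = 360100 / 96485 = 3.732 mol.
2 electrons are transferred per H₂ molecule, so n(H₂) = 3.732 / 2 = 1.866 mol.
V = n × V_m = 1.866 × 24.0 = 44.8 L.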